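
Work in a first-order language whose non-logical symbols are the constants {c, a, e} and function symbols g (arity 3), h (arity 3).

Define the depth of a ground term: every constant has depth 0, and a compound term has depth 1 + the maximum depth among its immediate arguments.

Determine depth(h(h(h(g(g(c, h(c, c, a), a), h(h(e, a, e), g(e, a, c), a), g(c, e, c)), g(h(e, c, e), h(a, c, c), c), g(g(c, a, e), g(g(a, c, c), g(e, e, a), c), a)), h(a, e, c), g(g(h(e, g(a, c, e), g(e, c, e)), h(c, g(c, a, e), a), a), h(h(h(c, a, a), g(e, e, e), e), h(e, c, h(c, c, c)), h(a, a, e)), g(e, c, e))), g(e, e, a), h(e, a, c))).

depth(h(c, c, a)) = 1 + max(0, 0, 0) = 1
depth(g(c, h(c, c, a), a)) = 1 + max(0, 1, 0) = 2
depth(h(e, a, e)) = 1 + max(0, 0, 0) = 1
depth(g(e, a, c)) = 1 + max(0, 0, 0) = 1
depth(h(h(e, a, e), g(e, a, c), a)) = 1 + max(1, 1, 0) = 2
depth(g(c, e, c)) = 1 + max(0, 0, 0) = 1
depth(g(g(c, h(c, c, a), a), h(h(e, a, e), g(e, a, c), a), g(c, e, c))) = 1 + max(2, 2, 1) = 3
depth(h(e, c, e)) = 1 + max(0, 0, 0) = 1
depth(h(a, c, c)) = 1 + max(0, 0, 0) = 1
depth(g(h(e, c, e), h(a, c, c), c)) = 1 + max(1, 1, 0) = 2
depth(g(c, a, e)) = 1 + max(0, 0, 0) = 1
depth(g(a, c, c)) = 1 + max(0, 0, 0) = 1
depth(g(e, e, a)) = 1 + max(0, 0, 0) = 1
depth(g(g(a, c, c), g(e, e, a), c)) = 1 + max(1, 1, 0) = 2
depth(g(g(c, a, e), g(g(a, c, c), g(e, e, a), c), a)) = 1 + max(1, 2, 0) = 3
depth(h(g(g(c, h(c, c, a), a), h(h(e, a, e), g(e, a, c), a), g(c, e, c)), g(h(e, c, e), h(a, c, c), c), g(g(c, a, e), g(g(a, c, c), g(e, e, a), c), a))) = 1 + max(3, 2, 3) = 4
depth(h(a, e, c)) = 1 + max(0, 0, 0) = 1
depth(g(a, c, e)) = 1 + max(0, 0, 0) = 1
depth(g(e, c, e)) = 1 + max(0, 0, 0) = 1
depth(h(e, g(a, c, e), g(e, c, e))) = 1 + max(0, 1, 1) = 2
depth(h(c, g(c, a, e), a)) = 1 + max(0, 1, 0) = 2
depth(g(h(e, g(a, c, e), g(e, c, e)), h(c, g(c, a, e), a), a)) = 1 + max(2, 2, 0) = 3
depth(h(c, a, a)) = 1 + max(0, 0, 0) = 1
depth(g(e, e, e)) = 1 + max(0, 0, 0) = 1
depth(h(h(c, a, a), g(e, e, e), e)) = 1 + max(1, 1, 0) = 2
depth(h(c, c, c)) = 1 + max(0, 0, 0) = 1
depth(h(e, c, h(c, c, c))) = 1 + max(0, 0, 1) = 2
depth(h(a, a, e)) = 1 + max(0, 0, 0) = 1
depth(h(h(h(c, a, a), g(e, e, e), e), h(e, c, h(c, c, c)), h(a, a, e))) = 1 + max(2, 2, 1) = 3
depth(g(g(h(e, g(a, c, e), g(e, c, e)), h(c, g(c, a, e), a), a), h(h(h(c, a, a), g(e, e, e), e), h(e, c, h(c, c, c)), h(a, a, e)), g(e, c, e))) = 1 + max(3, 3, 1) = 4
depth(h(h(g(g(c, h(c, c, a), a), h(h(e, a, e), g(e, a, c), a), g(c, e, c)), g(h(e, c, e), h(a, c, c), c), g(g(c, a, e), g(g(a, c, c), g(e, e, a), c), a)), h(a, e, c), g(g(h(e, g(a, c, e), g(e, c, e)), h(c, g(c, a, e), a), a), h(h(h(c, a, a), g(e, e, e), e), h(e, c, h(c, c, c)), h(a, a, e)), g(e, c, e)))) = 1 + max(4, 1, 4) = 5
depth(h(e, a, c)) = 1 + max(0, 0, 0) = 1
depth(h(h(h(g(g(c, h(c, c, a), a), h(h(e, a, e), g(e, a, c), a), g(c, e, c)), g(h(e, c, e), h(a, c, c), c), g(g(c, a, e), g(g(a, c, c), g(e, e, a), c), a)), h(a, e, c), g(g(h(e, g(a, c, e), g(e, c, e)), h(c, g(c, a, e), a), a), h(h(h(c, a, a), g(e, e, e), e), h(e, c, h(c, c, c)), h(a, a, e)), g(e, c, e))), g(e, e, a), h(e, a, c))) = 1 + max(5, 1, 1) = 6

6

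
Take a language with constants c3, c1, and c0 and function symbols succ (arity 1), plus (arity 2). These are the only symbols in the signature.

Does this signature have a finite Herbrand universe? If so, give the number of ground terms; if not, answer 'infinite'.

infinite

The signature has at least one function symbol (succ, arity 1) and at least one constant (c3).
Iterating succ gives infinitely many distinct ground terms: c3, succ(c3), succ(succ(c3)), ...
So the Herbrand universe is infinite.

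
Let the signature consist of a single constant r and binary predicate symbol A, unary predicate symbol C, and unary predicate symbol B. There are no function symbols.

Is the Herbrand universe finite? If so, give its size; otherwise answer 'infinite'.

1

There are no function symbols, so the only ground term is the single constant.
The Herbrand universe is {r}, finite with 1 element.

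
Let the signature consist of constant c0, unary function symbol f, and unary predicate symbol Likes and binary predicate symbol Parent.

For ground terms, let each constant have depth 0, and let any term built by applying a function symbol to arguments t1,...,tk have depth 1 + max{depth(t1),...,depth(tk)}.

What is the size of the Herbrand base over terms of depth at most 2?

12

First count ground terms of depth ≤ 2.
Write N_k for the number of ground terms of depth ≤ k. A term of depth ≤ k is either a constant or a function symbol applied to arguments of depth ≤ k−1, so N_k = 1 + N_{k-1}.
N_0 = 1
N_1 = 1 + 1 = 2
N_2 = 1 + 2 = 3
Explicitly: c0, f(c0), f(f(c0)).
So |H| = 3.
A ground atom is a predicate applied to a tuple of terms from H, so the count is the sum over predicates of |H|^arity:
  Likes: 3;  Parent: 3^2 = 9
Total ground atoms: 3 + 9 = 12.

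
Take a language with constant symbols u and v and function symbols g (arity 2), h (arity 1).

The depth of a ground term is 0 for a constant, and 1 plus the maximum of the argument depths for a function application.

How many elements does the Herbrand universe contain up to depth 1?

8

Let N_k count ground terms of depth at most k. Each non-constant term of depth ≤ k is some function symbol applied to depth-≤(k−1) arguments, giving N_k = 2 + N_{k-1}^2 + N_{k-1}.
N_0 = 2
N_1 = 2 + 2^2 + 2 = 8
Explicitly: u, v, g(u, u), g(u, v), g(v, u), g(v, v), h(u), h(v).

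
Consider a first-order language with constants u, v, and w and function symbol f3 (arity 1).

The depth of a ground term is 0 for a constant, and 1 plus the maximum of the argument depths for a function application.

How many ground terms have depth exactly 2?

If N_k denotes the number of depth-≤k ground terms, the 3 constants give N_0 = 3, and each function symbol of arity r contributes N_{k-1}^r new terms at level k: N_k = 3 + N_{k-1}.
N_0 = 3
N_1 = 3 + 3 = 6
N_2 = 3 + 6 = 9
Terms of depth exactly 2: N_2 − N_1 = 9 − 6 = 3.

3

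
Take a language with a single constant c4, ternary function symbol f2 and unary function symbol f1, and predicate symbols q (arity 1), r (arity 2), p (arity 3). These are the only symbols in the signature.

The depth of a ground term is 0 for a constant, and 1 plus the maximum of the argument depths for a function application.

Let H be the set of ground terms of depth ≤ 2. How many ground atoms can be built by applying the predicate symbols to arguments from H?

First count ground terms of depth ≤ 2.
If N_k denotes the number of depth-≤k ground terms, the 1 constant gives N_0 = 1, and each function symbol of arity r contributes N_{k-1}^r new terms at level k: N_k = 1 + N_{k-1}^3 + N_{k-1}.
N_0 = 1
N_1 = 1 + 1^3 + 1 = 3
N_2 = 1 + 3^3 + 3 = 31
So |H| = 31.
Each predicate of arity r yields |H|^r ground atoms (one per choice of an r-tuple from H):
  q: 31;  r: 31^2 = 961;  p: 31^3 = 29791
Total ground atoms: 31 + 961 + 29791 = 30783.

30783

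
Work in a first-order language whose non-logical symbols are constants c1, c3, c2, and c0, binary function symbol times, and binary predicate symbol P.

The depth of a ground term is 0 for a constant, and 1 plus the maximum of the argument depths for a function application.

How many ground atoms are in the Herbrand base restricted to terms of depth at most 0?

First count ground terms of depth ≤ 0.
Let N_k count ground terms of depth at most k. Each non-constant term of depth ≤ k is some function symbol applied to depth-≤(k−1) arguments, giving N_k = 4 + N_{k-1}^2.
N_0 = 4
Explicitly: c1, c3, c2, c0.
So |H| = 4.
A ground atom is a predicate applied to a tuple of terms from H, so the count is the sum over predicates of |H|^arity:
  P: 4^2 = 16
Total ground atoms: 16.

16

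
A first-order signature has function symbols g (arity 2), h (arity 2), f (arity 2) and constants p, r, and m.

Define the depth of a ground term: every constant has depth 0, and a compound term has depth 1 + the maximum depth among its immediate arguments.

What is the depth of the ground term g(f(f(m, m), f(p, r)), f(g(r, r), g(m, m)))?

3

depth(f(m, m)) = 1 + max(0, 0) = 1
depth(f(p, r)) = 1 + max(0, 0) = 1
depth(f(f(m, m), f(p, r))) = 1 + max(1, 1) = 2
depth(g(r, r)) = 1 + max(0, 0) = 1
depth(g(m, m)) = 1 + max(0, 0) = 1
depth(f(g(r, r), g(m, m))) = 1 + max(1, 1) = 2
depth(g(f(f(m, m), f(p, r)), f(g(r, r), g(m, m)))) = 1 + max(2, 2) = 3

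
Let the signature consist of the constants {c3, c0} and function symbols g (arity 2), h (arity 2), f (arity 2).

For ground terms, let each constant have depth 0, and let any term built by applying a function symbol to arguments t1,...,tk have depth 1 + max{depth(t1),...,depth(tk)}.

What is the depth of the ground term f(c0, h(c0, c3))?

2

depth(h(c0, c3)) = 1 + max(0, 0) = 1
depth(f(c0, h(c0, c3))) = 1 + max(0, 1) = 2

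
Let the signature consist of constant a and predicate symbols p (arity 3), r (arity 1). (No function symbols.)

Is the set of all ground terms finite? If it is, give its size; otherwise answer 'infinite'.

There are no function symbols, so the only ground term is the single constant.
The Herbrand universe is {a}, finite with 1 element.

1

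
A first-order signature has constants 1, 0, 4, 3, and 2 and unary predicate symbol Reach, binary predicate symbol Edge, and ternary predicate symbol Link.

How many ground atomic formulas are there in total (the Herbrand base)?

155

With no function symbols, the Herbrand universe is just the 5 constants.
Ground atoms per predicate: Reach: 5, Edge: 5^2 = 25, Link: 5^3 = 125.
Herbrand base size = 5 + 25 + 125 = 155.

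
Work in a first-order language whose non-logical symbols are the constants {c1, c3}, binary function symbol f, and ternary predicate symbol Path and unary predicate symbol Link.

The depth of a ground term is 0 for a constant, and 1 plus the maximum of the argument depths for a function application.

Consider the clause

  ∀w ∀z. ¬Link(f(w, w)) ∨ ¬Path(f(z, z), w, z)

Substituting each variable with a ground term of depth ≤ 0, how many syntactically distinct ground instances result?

4

Ground terms of depth ≤ 0:
  Let N_k = |{terms of depth ≤ k}|. Then N_0 = 2 and N_k = 2 + N_{k-1}^2 for k ≥ 1 (one summand per function symbol, arity giving the exponent).
  N_0 = 2
  Explicitly: c1, c3.
So there are 2 ground terms available for substitution.
The clause has 2 distinct variables (w, z), each appearing in the body. In the free term algebra distinct substitutions yield syntactically distinct ground instances.
Number of ground instances = 2^2 = 4.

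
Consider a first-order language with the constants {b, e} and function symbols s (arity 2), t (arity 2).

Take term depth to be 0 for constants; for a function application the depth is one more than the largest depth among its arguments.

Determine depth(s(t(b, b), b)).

2

depth(t(b, b)) = 1 + max(0, 0) = 1
depth(s(t(b, b), b)) = 1 + max(1, 0) = 2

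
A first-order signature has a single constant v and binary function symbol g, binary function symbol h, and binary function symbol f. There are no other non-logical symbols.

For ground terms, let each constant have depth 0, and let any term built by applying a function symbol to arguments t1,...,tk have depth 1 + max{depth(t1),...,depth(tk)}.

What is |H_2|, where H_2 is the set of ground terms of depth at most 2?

Let N_k count ground terms of depth at most k. Each non-constant term of depth ≤ k is some function symbol applied to depth-≤(k−1) arguments, giving N_k = 1 + N_{k-1}^2 + N_{k-1}^2 + N_{k-1}^2.
N_0 = 1
N_1 = 1 + 1^2 + 1^2 + 1^2 = 4
N_2 = 1 + 4^2 + 4^2 + 4^2 = 49

49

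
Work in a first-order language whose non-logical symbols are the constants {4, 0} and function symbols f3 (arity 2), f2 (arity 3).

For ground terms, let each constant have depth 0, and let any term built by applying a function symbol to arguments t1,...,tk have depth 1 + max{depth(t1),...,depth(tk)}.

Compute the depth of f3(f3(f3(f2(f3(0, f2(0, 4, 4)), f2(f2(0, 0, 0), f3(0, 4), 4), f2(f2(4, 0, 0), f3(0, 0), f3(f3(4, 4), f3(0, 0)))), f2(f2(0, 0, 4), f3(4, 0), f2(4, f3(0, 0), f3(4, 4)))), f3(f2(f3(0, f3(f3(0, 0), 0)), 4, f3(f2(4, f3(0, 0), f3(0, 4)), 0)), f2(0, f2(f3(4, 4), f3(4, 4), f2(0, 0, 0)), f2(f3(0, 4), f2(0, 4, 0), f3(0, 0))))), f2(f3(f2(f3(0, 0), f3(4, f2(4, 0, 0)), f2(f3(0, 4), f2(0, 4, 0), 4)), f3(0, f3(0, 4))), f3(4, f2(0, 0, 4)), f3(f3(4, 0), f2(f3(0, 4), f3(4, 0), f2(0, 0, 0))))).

7

depth(f2(0, 4, 4)) = 1 + max(0, 0, 0) = 1
depth(f3(0, f2(0, 4, 4))) = 1 + max(0, 1) = 2
depth(f2(0, 0, 0)) = 1 + max(0, 0, 0) = 1
depth(f3(0, 4)) = 1 + max(0, 0) = 1
depth(f2(f2(0, 0, 0), f3(0, 4), 4)) = 1 + max(1, 1, 0) = 2
depth(f2(4, 0, 0)) = 1 + max(0, 0, 0) = 1
depth(f3(0, 0)) = 1 + max(0, 0) = 1
depth(f3(4, 4)) = 1 + max(0, 0) = 1
depth(f3(f3(4, 4), f3(0, 0))) = 1 + max(1, 1) = 2
depth(f2(f2(4, 0, 0), f3(0, 0), f3(f3(4, 4), f3(0, 0)))) = 1 + max(1, 1, 2) = 3
depth(f2(f3(0, f2(0, 4, 4)), f2(f2(0, 0, 0), f3(0, 4), 4), f2(f2(4, 0, 0), f3(0, 0), f3(f3(4, 4), f3(0, 0))))) = 1 + max(2, 2, 3) = 4
depth(f2(0, 0, 4)) = 1 + max(0, 0, 0) = 1
depth(f3(4, 0)) = 1 + max(0, 0) = 1
depth(f2(4, f3(0, 0), f3(4, 4))) = 1 + max(0, 1, 1) = 2
depth(f2(f2(0, 0, 4), f3(4, 0), f2(4, f3(0, 0), f3(4, 4)))) = 1 + max(1, 1, 2) = 3
depth(f3(f2(f3(0, f2(0, 4, 4)), f2(f2(0, 0, 0), f3(0, 4), 4), f2(f2(4, 0, 0), f3(0, 0), f3(f3(4, 4), f3(0, 0)))), f2(f2(0, 0, 4), f3(4, 0), f2(4, f3(0, 0), f3(4, 4))))) = 1 + max(4, 3) = 5
depth(f3(f3(0, 0), 0)) = 1 + max(1, 0) = 2
depth(f3(0, f3(f3(0, 0), 0))) = 1 + max(0, 2) = 3
depth(f2(4, f3(0, 0), f3(0, 4))) = 1 + max(0, 1, 1) = 2
depth(f3(f2(4, f3(0, 0), f3(0, 4)), 0)) = 1 + max(2, 0) = 3
depth(f2(f3(0, f3(f3(0, 0), 0)), 4, f3(f2(4, f3(0, 0), f3(0, 4)), 0))) = 1 + max(3, 0, 3) = 4
depth(f2(f3(4, 4), f3(4, 4), f2(0, 0, 0))) = 1 + max(1, 1, 1) = 2
depth(f2(0, 4, 0)) = 1 + max(0, 0, 0) = 1
depth(f2(f3(0, 4), f2(0, 4, 0), f3(0, 0))) = 1 + max(1, 1, 1) = 2
depth(f2(0, f2(f3(4, 4), f3(4, 4), f2(0, 0, 0)), f2(f3(0, 4), f2(0, 4, 0), f3(0, 0)))) = 1 + max(0, 2, 2) = 3
depth(f3(f2(f3(0, f3(f3(0, 0), 0)), 4, f3(f2(4, f3(0, 0), f3(0, 4)), 0)), f2(0, f2(f3(4, 4), f3(4, 4), f2(0, 0, 0)), f2(f3(0, 4), f2(0, 4, 0), f3(0, 0))))) = 1 + max(4, 3) = 5
depth(f3(f3(f2(f3(0, f2(0, 4, 4)), f2(f2(0, 0, 0), f3(0, 4), 4), f2(f2(4, 0, 0), f3(0, 0), f3(f3(4, 4), f3(0, 0)))), f2(f2(0, 0, 4), f3(4, 0), f2(4, f3(0, 0), f3(4, 4)))), f3(f2(f3(0, f3(f3(0, 0), 0)), 4, f3(f2(4, f3(0, 0), f3(0, 4)), 0)), f2(0, f2(f3(4, 4), f3(4, 4), f2(0, 0, 0)), f2(f3(0, 4), f2(0, 4, 0), f3(0, 0)))))) = 1 + max(5, 5) = 6
depth(f3(4, f2(4, 0, 0))) = 1 + max(0, 1) = 2
depth(f2(f3(0, 4), f2(0, 4, 0), 4)) = 1 + max(1, 1, 0) = 2
depth(f2(f3(0, 0), f3(4, f2(4, 0, 0)), f2(f3(0, 4), f2(0, 4, 0), 4))) = 1 + max(1, 2, 2) = 3
depth(f3(0, f3(0, 4))) = 1 + max(0, 1) = 2
depth(f3(f2(f3(0, 0), f3(4, f2(4, 0, 0)), f2(f3(0, 4), f2(0, 4, 0), 4)), f3(0, f3(0, 4)))) = 1 + max(3, 2) = 4
depth(f3(4, f2(0, 0, 4))) = 1 + max(0, 1) = 2
depth(f2(f3(0, 4), f3(4, 0), f2(0, 0, 0))) = 1 + max(1, 1, 1) = 2
depth(f3(f3(4, 0), f2(f3(0, 4), f3(4, 0), f2(0, 0, 0)))) = 1 + max(1, 2) = 3
depth(f2(f3(f2(f3(0, 0), f3(4, f2(4, 0, 0)), f2(f3(0, 4), f2(0, 4, 0), 4)), f3(0, f3(0, 4))), f3(4, f2(0, 0, 4)), f3(f3(4, 0), f2(f3(0, 4), f3(4, 0), f2(0, 0, 0))))) = 1 + max(4, 2, 3) = 5
depth(f3(f3(f3(f2(f3(0, f2(0, 4, 4)), f2(f2(0, 0, 0), f3(0, 4), 4), f2(f2(4, 0, 0), f3(0, 0), f3(f3(4, 4), f3(0, 0)))), f2(f2(0, 0, 4), f3(4, 0), f2(4, f3(0, 0), f3(4, 4)))), f3(f2(f3(0, f3(f3(0, 0), 0)), 4, f3(f2(4, f3(0, 0), f3(0, 4)), 0)), f2(0, f2(f3(4, 4), f3(4, 4), f2(0, 0, 0)), f2(f3(0, 4), f2(0, 4, 0), f3(0, 0))))), f2(f3(f2(f3(0, 0), f3(4, f2(4, 0, 0)), f2(f3(0, 4), f2(0, 4, 0), 4)), f3(0, f3(0, 4))), f3(4, f2(0, 0, 4)), f3(f3(4, 0), f2(f3(0, 4), f3(4, 0), f2(0, 0, 0)))))) = 1 + max(6, 5) = 7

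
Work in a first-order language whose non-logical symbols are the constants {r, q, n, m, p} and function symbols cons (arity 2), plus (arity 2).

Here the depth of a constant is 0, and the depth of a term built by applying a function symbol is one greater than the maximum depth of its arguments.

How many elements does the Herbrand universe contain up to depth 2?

Count level by level. With function symbols cons/2, plus/2, the terms of depth ≤ k are the 5 constants together with each function applied to depth-≤(k−1) tuples, so N_k = 5 + N_{k-1}^2 + N_{k-1}^2.
N_0 = 5
N_1 = 5 + 5^2 + 5^2 = 55
N_2 = 5 + 55^2 + 55^2 = 6055

6055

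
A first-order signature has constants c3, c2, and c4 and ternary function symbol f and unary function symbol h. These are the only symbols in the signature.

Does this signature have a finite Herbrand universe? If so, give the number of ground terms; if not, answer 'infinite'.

infinite

The signature has at least one function symbol (f, arity 3) and at least one constant (c3).
Iterating f gives infinitely many distinct ground terms: c3, f(c3, c3, c3), f(f(c3, c3, c3), f(c3, c3, c3), f(c3, c3, c3)), ...
So the Herbrand universe is infinite.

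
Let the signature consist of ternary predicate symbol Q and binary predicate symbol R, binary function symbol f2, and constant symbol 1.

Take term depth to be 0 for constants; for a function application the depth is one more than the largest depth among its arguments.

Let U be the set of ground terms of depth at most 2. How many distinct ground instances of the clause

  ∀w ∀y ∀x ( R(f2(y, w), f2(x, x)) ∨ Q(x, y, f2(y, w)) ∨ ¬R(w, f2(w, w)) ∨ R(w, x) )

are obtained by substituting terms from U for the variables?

125

Ground terms of depth ≤ 2:
  If N_k denotes the number of depth-≤k ground terms, the 1 constant gives N_0 = 1, and each function symbol of arity r contributes N_{k-1}^r new terms at level k: N_k = 1 + N_{k-1}^2.
  N_0 = 1
  N_1 = 1 + 1^2 = 2
  N_2 = 1 + 2^2 = 5
  Explicitly: 1, f2(1, 1), f2(1, f2(1, 1)), f2(f2(1, 1), 1), f2(f2(1, 1), f2(1, 1)).
So there are 5 ground terms available for substitution.
There are 3 variables to instantiate (w, y, x), each occurring in at least one literal, so different choices give different ground instances.
Number of ground instances = 5^3 = 125.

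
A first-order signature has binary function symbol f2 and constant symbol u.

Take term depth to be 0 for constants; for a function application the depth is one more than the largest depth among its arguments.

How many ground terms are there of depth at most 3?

26

If N_k denotes the number of depth-≤k ground terms, the 1 constant gives N_0 = 1, and each function symbol of arity r contributes N_{k-1}^r new terms at level k: N_k = 1 + N_{k-1}^2.
N_0 = 1
N_1 = 1 + 1^2 = 2
N_2 = 1 + 2^2 = 5
N_3 = 1 + 5^2 = 26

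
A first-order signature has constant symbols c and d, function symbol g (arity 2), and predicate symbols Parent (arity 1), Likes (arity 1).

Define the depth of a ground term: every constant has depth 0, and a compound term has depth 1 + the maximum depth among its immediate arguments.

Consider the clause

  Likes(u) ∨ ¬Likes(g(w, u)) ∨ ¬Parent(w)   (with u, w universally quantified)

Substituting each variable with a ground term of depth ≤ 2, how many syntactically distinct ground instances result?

1444

Ground terms of depth ≤ 2:
  If N_k denotes the number of depth-≤k ground terms, the 2 constants give N_0 = 2, and each function symbol of arity r contributes N_{k-1}^r new terms at level k: N_k = 2 + N_{k-1}^2.
  N_0 = 2
  N_1 = 2 + 2^2 = 6
  N_2 = 2 + 6^2 = 38
So there are 38 ground terms available for substitution.
The body mentions every one of the 2 quantified variables; since ground terms form a free algebra, no two substitutions collapse to the same formula.
Number of ground instances = 38^2 = 1444.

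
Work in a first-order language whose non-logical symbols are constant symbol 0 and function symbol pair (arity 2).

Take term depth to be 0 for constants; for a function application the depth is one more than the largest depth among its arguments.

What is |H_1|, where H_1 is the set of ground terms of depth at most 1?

Let N_k = |{terms of depth ≤ k}|. Then N_0 = 1 and N_k = 1 + N_{k-1}^2 for k ≥ 1 (one summand per function symbol, arity giving the exponent).
N_0 = 1
N_1 = 1 + 1^2 = 2

2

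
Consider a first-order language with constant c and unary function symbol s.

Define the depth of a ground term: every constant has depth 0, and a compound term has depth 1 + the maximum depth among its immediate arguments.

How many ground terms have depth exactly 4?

Let N_k = |{terms of depth ≤ k}|. Then N_0 = 1 and N_k = 1 + N_{k-1} for k ≥ 1 (one summand per function symbol, arity giving the exponent).
N_0 = 1
N_1 = 1 + 1 = 2
N_2 = 1 + 2 = 3
N_3 = 1 + 3 = 4
N_4 = 1 + 4 = 5
Terms of depth exactly 4: N_4 − N_3 = 5 − 4 = 1.

1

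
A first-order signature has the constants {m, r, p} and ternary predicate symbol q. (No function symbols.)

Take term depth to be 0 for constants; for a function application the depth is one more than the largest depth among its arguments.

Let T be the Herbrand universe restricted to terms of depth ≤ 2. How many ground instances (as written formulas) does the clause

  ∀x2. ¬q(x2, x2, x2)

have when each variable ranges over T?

3

Ground terms of depth ≤ 2:
  With no function symbols every ground term is a constant, so there are exactly 3 ground terms at every depth bound.
  N_0 = 3
  N_1 = 3
  N_2 = 3
  Explicitly: m, r, p.
So there are 3 ground terms available for substitution.
The clause has 1 distinct variable (x2), which appears in the body. In the free term algebra distinct substitutions yield syntactically distinct ground instances.
Number of ground instances = 3.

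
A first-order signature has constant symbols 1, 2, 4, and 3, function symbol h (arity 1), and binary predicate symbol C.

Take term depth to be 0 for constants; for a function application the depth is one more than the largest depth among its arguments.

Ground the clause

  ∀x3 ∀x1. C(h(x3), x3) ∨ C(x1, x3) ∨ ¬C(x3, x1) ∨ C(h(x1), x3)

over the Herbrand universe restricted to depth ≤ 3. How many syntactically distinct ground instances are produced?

Ground terms of depth ≤ 3:
  Count level by level. With function symbols h/1, the terms of depth ≤ k are the 4 constants together with each function applied to depth-≤(k−1) tuples, so N_k = 4 + N_{k-1}.
  N_0 = 4
  N_1 = 4 + 4 = 8
  N_2 = 4 + 8 = 12
  N_3 = 4 + 12 = 16
So there are 16 ground terms available for substitution.
Each of x3, x1 ranges independently over the available ground terms, and distinct assignments produce distinct instances.
Number of ground instances = 16^2 = 256.

256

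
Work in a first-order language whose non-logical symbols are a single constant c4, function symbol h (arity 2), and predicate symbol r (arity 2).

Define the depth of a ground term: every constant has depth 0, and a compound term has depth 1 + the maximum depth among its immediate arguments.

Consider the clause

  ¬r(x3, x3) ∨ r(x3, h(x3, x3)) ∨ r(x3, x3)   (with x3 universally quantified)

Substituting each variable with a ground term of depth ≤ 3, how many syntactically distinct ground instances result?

26

Ground terms of depth ≤ 3:
  Let N_k = |{terms of depth ≤ k}|. Then N_0 = 1 and N_k = 1 + N_{k-1}^2 for k ≥ 1 (one summand per function symbol, arity giving the exponent).
  N_0 = 1
  N_1 = 1 + 1^2 = 2
  N_2 = 1 + 2^2 = 5
  N_3 = 1 + 5^2 = 26
So there are 26 ground terms available for substitution.
The variable x3 ranges independently over the available ground terms, and distinct assignments produce distinct instances.
Number of ground instances = 26.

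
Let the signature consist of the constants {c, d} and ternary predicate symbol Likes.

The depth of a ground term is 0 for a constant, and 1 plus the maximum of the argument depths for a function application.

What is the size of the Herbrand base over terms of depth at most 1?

First count ground terms of depth ≤ 1.
With no function symbols every ground term is a constant, so there are exactly 2 ground terms at every depth bound.
N_0 = 2
N_1 = 2
Explicitly: c, d.
So |H| = 2.
Each predicate of arity r yields |H|^r ground atoms (one per choice of an r-tuple from H):
  Likes: 2^3 = 8
Total ground atoms: 8.

8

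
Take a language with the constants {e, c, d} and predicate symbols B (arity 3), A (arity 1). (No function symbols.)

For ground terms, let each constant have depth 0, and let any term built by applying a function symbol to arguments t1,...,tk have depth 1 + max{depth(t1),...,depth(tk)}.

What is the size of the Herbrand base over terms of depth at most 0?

30

First count ground terms of depth ≤ 0.
With no function symbols every ground term is a constant, so there are exactly 3 ground terms at every depth bound.
N_0 = 3
Explicitly: e, c, d.
So |H| = 3.
A ground atom is a predicate applied to a tuple of terms from H, so the count is the sum over predicates of |H|^arity:
  B: 3^3 = 27;  A: 3
Total ground atoms: 27 + 3 = 30.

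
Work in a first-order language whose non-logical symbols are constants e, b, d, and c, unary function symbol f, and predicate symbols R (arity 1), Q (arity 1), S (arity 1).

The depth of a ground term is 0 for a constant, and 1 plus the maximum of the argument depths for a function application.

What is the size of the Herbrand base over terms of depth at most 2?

First count ground terms of depth ≤ 2.
Let N_k = |{terms of depth ≤ k}|. Then N_0 = 4 and N_k = 4 + N_{k-1} for k ≥ 1 (one summand per function symbol, arity giving the exponent).
N_0 = 4
N_1 = 4 + 4 = 8
N_2 = 4 + 8 = 12
So |H| = 12.
For each predicate symbol, the number of ground atoms is |H| raised to its arity; summing:
  R: 12;  Q: 12;  S: 12
Total ground atoms: 12 + 12 + 12 = 36.

36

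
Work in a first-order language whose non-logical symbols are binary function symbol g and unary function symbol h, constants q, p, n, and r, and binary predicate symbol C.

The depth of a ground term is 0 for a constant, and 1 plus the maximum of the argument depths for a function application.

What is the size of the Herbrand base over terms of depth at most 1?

576

First count ground terms of depth ≤ 1.
Write N_k for the number of ground terms of depth ≤ k. A term of depth ≤ k is either a constant or a function symbol applied to arguments of depth ≤ k−1, so N_k = 4 + N_{k-1}^2 + N_{k-1}.
N_0 = 4
N_1 = 4 + 4^2 + 4 = 24
So |H| = 24.
Each predicate of arity r yields |H|^r ground atoms (one per choice of an r-tuple from H):
  C: 24^2 = 576
Total ground atoms: 576.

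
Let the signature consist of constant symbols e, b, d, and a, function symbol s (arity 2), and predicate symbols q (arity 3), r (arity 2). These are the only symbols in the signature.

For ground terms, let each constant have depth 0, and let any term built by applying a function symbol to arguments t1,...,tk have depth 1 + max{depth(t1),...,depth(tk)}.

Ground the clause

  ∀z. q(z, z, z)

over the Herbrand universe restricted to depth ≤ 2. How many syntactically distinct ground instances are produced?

Ground terms of depth ≤ 2:
  Let N_k = |{terms of depth ≤ k}|. Then N_0 = 4 and N_k = 4 + N_{k-1}^2 for k ≥ 1 (one summand per function symbol, arity giving the exponent).
  N_0 = 4
  N_1 = 4 + 4^2 = 20
  N_2 = 4 + 20^2 = 404
So there are 404 ground terms available for substitution.
The clause has 1 distinct variable (z), which appears in the body. In the free term algebra distinct substitutions yield syntactically distinct ground instances.
Number of ground instances = 404.

404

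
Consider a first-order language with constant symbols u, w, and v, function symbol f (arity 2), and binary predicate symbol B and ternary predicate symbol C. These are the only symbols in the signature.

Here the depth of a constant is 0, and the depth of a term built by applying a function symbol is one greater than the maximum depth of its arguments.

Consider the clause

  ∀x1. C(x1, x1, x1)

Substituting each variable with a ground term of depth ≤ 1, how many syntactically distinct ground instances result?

12

Ground terms of depth ≤ 1:
  Let N_k count ground terms of depth at most k. Each non-constant term of depth ≤ k is some function symbol applied to depth-≤(k−1) arguments, giving N_k = 3 + N_{k-1}^2.
  N_0 = 3
  N_1 = 3 + 3^2 = 12
  Explicitly: u, w, v, f(u, u), f(u, w), f(u, v), f(w, u), f(w, w), f(w, v), f(v, u), f(v, w), f(v, v).
So there are 12 ground terms available for substitution.
The variable x1 ranges independently over the available ground terms, and distinct assignments produce distinct instances.
Number of ground instances = 12.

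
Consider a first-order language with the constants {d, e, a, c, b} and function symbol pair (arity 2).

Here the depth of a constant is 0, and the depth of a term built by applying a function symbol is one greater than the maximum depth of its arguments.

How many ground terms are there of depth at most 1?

30

Count level by level. With function symbols pair/2, the terms of depth ≤ k are the 5 constants together with each function applied to depth-≤(k−1) tuples, so N_k = 5 + N_{k-1}^2.
N_0 = 5
N_1 = 5 + 5^2 = 30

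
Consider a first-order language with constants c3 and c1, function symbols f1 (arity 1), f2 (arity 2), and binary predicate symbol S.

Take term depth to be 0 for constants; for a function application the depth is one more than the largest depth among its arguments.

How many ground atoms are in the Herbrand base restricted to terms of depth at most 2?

First count ground terms of depth ≤ 2.
Let N_k = |{terms of depth ≤ k}|. Then N_0 = 2 and N_k = 2 + N_{k-1} + N_{k-1}^2 for k ≥ 1 (one summand per function symbol, arity giving the exponent).
N_0 = 2
N_1 = 2 + 2 + 2^2 = 8
N_2 = 2 + 8 + 8^2 = 74
So |H| = 74.
A ground atom is a predicate applied to a tuple of terms from H, so the count is the sum over predicates of |H|^arity:
  S: 74^2 = 5476
Total ground atoms: 5476.

5476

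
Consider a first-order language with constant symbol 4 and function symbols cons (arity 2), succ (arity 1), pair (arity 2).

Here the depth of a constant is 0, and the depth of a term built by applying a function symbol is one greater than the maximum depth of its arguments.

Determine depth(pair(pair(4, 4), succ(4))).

2

depth(pair(4, 4)) = 1 + max(0, 0) = 1
depth(succ(4)) = 1 + depth(4) = 1 + 0 = 1
depth(pair(pair(4, 4), succ(4))) = 1 + max(1, 1) = 2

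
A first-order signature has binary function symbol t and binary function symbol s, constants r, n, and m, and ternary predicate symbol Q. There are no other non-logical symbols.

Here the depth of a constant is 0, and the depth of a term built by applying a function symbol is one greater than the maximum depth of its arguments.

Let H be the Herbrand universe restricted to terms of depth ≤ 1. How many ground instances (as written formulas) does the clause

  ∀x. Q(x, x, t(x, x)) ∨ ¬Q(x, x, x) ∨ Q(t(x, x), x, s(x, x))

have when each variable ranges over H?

Ground terms of depth ≤ 1:
  Write N_k for the number of ground terms of depth ≤ k. A term of depth ≤ k is either a constant or a function symbol applied to arguments of depth ≤ k−1, so N_k = 3 + N_{k-1}^2 + N_{k-1}^2.
  N_0 = 3
  N_1 = 3 + 3^2 + 3^2 = 21
So there are 21 ground terms available for substitution.
The clause has 1 distinct variable (x), which appears in the body. In the free term algebra distinct substitutions yield syntactically distinct ground instances.
Number of ground instances = 21.

21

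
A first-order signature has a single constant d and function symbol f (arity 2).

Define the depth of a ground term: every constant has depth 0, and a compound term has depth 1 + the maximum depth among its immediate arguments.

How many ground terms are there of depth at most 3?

Write N_k for the number of ground terms of depth ≤ k. A term of depth ≤ k is either a constant or a function symbol applied to arguments of depth ≤ k−1, so N_k = 1 + N_{k-1}^2.
N_0 = 1
N_1 = 1 + 1^2 = 2
N_2 = 1 + 2^2 = 5
N_3 = 1 + 5^2 = 26

26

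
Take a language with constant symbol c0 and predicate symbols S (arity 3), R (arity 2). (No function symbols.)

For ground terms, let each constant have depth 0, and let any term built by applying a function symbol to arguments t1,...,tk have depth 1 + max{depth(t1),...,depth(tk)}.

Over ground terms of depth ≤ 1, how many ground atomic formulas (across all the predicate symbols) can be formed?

2

First count ground terms of depth ≤ 1.
With no function symbols every ground term is a constant, so there is exactly 1 ground term at every depth bound.
N_0 = 1
N_1 = 1
Explicitly: c0.
So |H| = 1.
For each predicate symbol, the number of ground atoms is |H| raised to its arity; summing:
  S: 1^3 = 1;  R: 1^2 = 1
Total ground atoms: 1 + 1 = 2.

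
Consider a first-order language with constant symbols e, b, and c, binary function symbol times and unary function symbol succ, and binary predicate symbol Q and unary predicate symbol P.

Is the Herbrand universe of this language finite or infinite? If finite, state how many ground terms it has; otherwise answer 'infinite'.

The signature has at least one function symbol (times, arity 2) and at least one constant (e).
Iterating times gives infinitely many distinct ground terms: e, times(e, e), times(times(e, e), times(e, e)), ...
So the Herbrand universe is infinite.

infinite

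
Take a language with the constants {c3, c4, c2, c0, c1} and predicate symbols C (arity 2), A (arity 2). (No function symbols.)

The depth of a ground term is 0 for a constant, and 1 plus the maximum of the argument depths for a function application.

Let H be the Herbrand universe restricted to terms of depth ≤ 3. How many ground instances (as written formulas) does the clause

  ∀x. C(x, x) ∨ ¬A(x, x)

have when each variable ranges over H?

Ground terms of depth ≤ 3:
  With no function symbols every ground term is a constant, so there are exactly 5 ground terms at every depth bound.
  N_0 = 5
  N_1 = 5
  N_2 = 5
  N_3 = 5
  Explicitly: c3, c4, c2, c0, c1.
So there are 5 ground terms available for substitution.
There is 1 variable to instantiate (x),  occurring in at least one literal, so different choices give different ground instances.
Number of ground instances = 5.

5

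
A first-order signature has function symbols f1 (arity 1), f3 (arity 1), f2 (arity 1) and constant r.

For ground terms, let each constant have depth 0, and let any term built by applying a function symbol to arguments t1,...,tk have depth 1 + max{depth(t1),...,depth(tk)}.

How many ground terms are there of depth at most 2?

Let N_k count ground terms of depth at most k. Each non-constant term of depth ≤ k is some function symbol applied to depth-≤(k−1) arguments, giving N_k = 1 + N_{k-1} + N_{k-1} + N_{k-1}.
N_0 = 1
N_1 = 1 + 1 + 1 + 1 = 4
N_2 = 1 + 4 + 4 + 4 = 13

13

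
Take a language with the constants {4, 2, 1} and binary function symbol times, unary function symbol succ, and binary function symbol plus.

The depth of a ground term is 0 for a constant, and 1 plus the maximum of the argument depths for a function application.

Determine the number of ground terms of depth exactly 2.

1155

Let N_k = |{terms of depth ≤ k}|. Then N_0 = 3 and N_k = 3 + N_{k-1}^2 + N_{k-1} + N_{k-1}^2 for k ≥ 1 (one summand per function symbol, arity giving the exponent).
N_0 = 3
N_1 = 3 + 3^2 + 3 + 3^2 = 24
N_2 = 3 + 24^2 + 24 + 24^2 = 1179
Terms of depth exactly 2: N_2 − N_1 = 1179 − 24 = 1155.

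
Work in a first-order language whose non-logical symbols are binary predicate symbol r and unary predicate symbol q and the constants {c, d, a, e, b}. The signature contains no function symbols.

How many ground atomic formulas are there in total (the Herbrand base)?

With no function symbols, the Herbrand universe is just the 5 constants.
Ground atoms per predicate: r: 5^2 = 25, q: 5.
Herbrand base size = 25 + 5 = 30.

30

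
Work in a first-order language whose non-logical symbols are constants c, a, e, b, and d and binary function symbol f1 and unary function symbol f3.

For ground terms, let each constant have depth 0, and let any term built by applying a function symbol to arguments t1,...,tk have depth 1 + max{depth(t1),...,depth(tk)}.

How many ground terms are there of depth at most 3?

1601495

Write N_k for the number of ground terms of depth ≤ k. A term of depth ≤ k is either a constant or a function symbol applied to arguments of depth ≤ k−1, so N_k = 5 + N_{k-1}^2 + N_{k-1}.
N_0 = 5
N_1 = 5 + 5^2 + 5 = 35
N_2 = 5 + 35^2 + 35 = 1265
N_3 = 5 + 1265^2 + 1265 = 1601495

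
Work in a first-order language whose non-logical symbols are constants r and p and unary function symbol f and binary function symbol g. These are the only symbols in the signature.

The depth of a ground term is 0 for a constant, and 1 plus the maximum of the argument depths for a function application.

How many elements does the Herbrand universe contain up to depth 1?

Write N_k for the number of ground terms of depth ≤ k. A term of depth ≤ k is either a constant or a function symbol applied to arguments of depth ≤ k−1, so N_k = 2 + N_{k-1} + N_{k-1}^2.
N_0 = 2
N_1 = 2 + 2 + 2^2 = 8
Explicitly: r, p, f(r), f(p), g(r, r), g(r, p), g(p, r), g(p, p).

8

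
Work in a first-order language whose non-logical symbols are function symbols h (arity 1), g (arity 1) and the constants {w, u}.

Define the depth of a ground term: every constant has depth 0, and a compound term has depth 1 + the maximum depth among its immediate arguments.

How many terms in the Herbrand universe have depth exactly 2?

8

If N_k denotes the number of depth-≤k ground terms, the 2 constants give N_0 = 2, and each function symbol of arity r contributes N_{k-1}^r new terms at level k: N_k = 2 + N_{k-1} + N_{k-1}.
N_0 = 2
N_1 = 2 + 2 + 2 = 6
N_2 = 2 + 6 + 6 = 14
Terms of depth exactly 2: N_2 − N_1 = 14 − 6 = 8.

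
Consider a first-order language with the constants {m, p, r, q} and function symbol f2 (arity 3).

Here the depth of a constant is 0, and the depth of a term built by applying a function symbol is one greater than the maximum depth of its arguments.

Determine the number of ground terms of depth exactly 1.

64

Let N_k count ground terms of depth at most k. Each non-constant term of depth ≤ k is some function symbol applied to depth-≤(k−1) arguments, giving N_k = 4 + N_{k-1}^3.
N_0 = 4
N_1 = 4 + 4^3 = 68
Terms of depth exactly 1: N_1 − N_0 = 68 − 4 = 64.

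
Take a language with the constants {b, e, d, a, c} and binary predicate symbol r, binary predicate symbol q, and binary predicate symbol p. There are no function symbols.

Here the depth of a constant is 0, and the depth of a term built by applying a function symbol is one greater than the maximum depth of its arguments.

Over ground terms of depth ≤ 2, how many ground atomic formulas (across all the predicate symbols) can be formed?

First count ground terms of depth ≤ 2.
With no function symbols every ground term is a constant, so there are exactly 5 ground terms at every depth bound.
N_0 = 5
N_1 = 5
N_2 = 5
So |H| = 5.
A ground atom is a predicate applied to a tuple of terms from H, so the count is the sum over predicates of |H|^arity:
  r: 5^2 = 25;  q: 5^2 = 25;  p: 5^2 = 25
Total ground atoms: 25 + 25 + 25 = 75.

75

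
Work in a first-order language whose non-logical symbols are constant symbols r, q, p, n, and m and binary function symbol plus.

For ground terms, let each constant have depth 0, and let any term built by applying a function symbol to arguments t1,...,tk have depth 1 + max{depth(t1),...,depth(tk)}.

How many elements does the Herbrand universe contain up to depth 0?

5

Let N_k = |{terms of depth ≤ k}|. Then N_0 = 5 and N_k = 5 + N_{k-1}^2 for k ≥ 1 (one summand per function symbol, arity giving the exponent).
N_0 = 5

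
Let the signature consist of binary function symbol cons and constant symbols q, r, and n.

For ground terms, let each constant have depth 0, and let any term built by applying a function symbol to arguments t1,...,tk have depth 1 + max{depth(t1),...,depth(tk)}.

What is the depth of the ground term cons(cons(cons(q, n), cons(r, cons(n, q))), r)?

4

depth(cons(q, n)) = 1 + max(0, 0) = 1
depth(cons(n, q)) = 1 + max(0, 0) = 1
depth(cons(r, cons(n, q))) = 1 + max(0, 1) = 2
depth(cons(cons(q, n), cons(r, cons(n, q)))) = 1 + max(1, 2) = 3
depth(cons(cons(cons(q, n), cons(r, cons(n, q))), r)) = 1 + max(3, 0) = 4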